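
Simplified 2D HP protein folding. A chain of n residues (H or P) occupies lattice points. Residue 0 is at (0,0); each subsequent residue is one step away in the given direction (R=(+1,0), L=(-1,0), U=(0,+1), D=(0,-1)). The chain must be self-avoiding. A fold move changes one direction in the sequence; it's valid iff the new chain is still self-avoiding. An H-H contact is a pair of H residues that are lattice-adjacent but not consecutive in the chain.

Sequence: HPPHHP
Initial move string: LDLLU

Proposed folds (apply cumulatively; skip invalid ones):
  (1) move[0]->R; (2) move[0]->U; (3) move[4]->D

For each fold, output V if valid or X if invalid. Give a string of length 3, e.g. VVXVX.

Initial: LDLLU -> [(0, 0), (-1, 0), (-1, -1), (-2, -1), (-3, -1), (-3, 0)]
Fold 1: move[0]->R => RDLLU VALID
Fold 2: move[0]->U => UDLLU INVALID (collision), skipped
Fold 3: move[4]->D => RDLLD VALID

Answer: VXV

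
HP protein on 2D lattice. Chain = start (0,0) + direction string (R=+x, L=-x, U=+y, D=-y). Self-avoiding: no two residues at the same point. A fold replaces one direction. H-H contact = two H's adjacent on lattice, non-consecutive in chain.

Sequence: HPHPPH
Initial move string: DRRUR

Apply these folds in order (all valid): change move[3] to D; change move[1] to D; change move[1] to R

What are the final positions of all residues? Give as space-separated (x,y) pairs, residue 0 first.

Answer: (0,0) (0,-1) (1,-1) (2,-1) (2,-2) (3,-2)

Derivation:
Initial moves: DRRUR
Fold: move[3]->D => DRRDR (positions: [(0, 0), (0, -1), (1, -1), (2, -1), (2, -2), (3, -2)])
Fold: move[1]->D => DDRDR (positions: [(0, 0), (0, -1), (0, -2), (1, -2), (1, -3), (2, -3)])
Fold: move[1]->R => DRRDR (positions: [(0, 0), (0, -1), (1, -1), (2, -1), (2, -2), (3, -2)])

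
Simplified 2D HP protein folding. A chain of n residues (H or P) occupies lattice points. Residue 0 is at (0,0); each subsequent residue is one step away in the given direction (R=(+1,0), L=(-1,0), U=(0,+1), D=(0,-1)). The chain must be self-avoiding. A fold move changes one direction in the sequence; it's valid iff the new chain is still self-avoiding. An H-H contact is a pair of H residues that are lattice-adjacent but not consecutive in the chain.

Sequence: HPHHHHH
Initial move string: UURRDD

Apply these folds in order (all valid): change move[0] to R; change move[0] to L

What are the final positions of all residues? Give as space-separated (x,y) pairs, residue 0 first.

Initial moves: UURRDD
Fold: move[0]->R => RURRDD (positions: [(0, 0), (1, 0), (1, 1), (2, 1), (3, 1), (3, 0), (3, -1)])
Fold: move[0]->L => LURRDD (positions: [(0, 0), (-1, 0), (-1, 1), (0, 1), (1, 1), (1, 0), (1, -1)])

Answer: (0,0) (-1,0) (-1,1) (0,1) (1,1) (1,0) (1,-1)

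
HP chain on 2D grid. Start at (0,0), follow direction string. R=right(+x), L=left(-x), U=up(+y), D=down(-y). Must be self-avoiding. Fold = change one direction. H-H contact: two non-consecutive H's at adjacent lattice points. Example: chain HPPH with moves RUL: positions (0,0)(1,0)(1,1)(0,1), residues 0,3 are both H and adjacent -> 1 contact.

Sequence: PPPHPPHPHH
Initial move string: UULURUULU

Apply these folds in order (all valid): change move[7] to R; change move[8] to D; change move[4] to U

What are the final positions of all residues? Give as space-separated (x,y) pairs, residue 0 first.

Answer: (0,0) (0,1) (0,2) (-1,2) (-1,3) (-1,4) (-1,5) (-1,6) (0,6) (0,5)

Derivation:
Initial moves: UULURUULU
Fold: move[7]->R => UULURUURU (positions: [(0, 0), (0, 1), (0, 2), (-1, 2), (-1, 3), (0, 3), (0, 4), (0, 5), (1, 5), (1, 6)])
Fold: move[8]->D => UULURUURD (positions: [(0, 0), (0, 1), (0, 2), (-1, 2), (-1, 3), (0, 3), (0, 4), (0, 5), (1, 5), (1, 4)])
Fold: move[4]->U => UULUUUURD (positions: [(0, 0), (0, 1), (0, 2), (-1, 2), (-1, 3), (-1, 4), (-1, 5), (-1, 6), (0, 6), (0, 5)])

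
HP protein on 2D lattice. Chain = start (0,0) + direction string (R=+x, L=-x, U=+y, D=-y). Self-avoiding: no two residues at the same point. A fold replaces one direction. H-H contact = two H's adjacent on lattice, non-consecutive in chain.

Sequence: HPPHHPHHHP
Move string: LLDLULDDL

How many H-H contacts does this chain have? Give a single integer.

Answer: 1

Derivation:
Positions: [(0, 0), (-1, 0), (-2, 0), (-2, -1), (-3, -1), (-3, 0), (-4, 0), (-4, -1), (-4, -2), (-5, -2)]
H-H contact: residue 4 @(-3,-1) - residue 7 @(-4, -1)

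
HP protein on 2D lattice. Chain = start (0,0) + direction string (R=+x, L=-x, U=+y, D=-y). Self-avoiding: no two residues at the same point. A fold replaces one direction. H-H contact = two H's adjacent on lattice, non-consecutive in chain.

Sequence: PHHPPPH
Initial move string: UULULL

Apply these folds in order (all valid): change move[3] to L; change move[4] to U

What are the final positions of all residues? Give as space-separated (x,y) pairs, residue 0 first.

Answer: (0,0) (0,1) (0,2) (-1,2) (-2,2) (-2,3) (-3,3)

Derivation:
Initial moves: UULULL
Fold: move[3]->L => UULLLL (positions: [(0, 0), (0, 1), (0, 2), (-1, 2), (-2, 2), (-3, 2), (-4, 2)])
Fold: move[4]->U => UULLUL (positions: [(0, 0), (0, 1), (0, 2), (-1, 2), (-2, 2), (-2, 3), (-3, 3)])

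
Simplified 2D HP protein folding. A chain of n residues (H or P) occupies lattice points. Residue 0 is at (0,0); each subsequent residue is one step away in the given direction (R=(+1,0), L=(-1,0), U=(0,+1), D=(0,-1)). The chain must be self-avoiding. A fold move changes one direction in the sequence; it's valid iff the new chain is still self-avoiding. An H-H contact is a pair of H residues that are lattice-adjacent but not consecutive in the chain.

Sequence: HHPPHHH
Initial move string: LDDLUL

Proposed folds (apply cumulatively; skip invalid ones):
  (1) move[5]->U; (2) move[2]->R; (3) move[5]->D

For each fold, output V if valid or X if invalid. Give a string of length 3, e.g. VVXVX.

Initial: LDDLUL -> [(0, 0), (-1, 0), (-1, -1), (-1, -2), (-2, -2), (-2, -1), (-3, -1)]
Fold 1: move[5]->U => LDDLUU VALID
Fold 2: move[2]->R => LDRLUU INVALID (collision), skipped
Fold 3: move[5]->D => LDDLUD INVALID (collision), skipped

Answer: VXX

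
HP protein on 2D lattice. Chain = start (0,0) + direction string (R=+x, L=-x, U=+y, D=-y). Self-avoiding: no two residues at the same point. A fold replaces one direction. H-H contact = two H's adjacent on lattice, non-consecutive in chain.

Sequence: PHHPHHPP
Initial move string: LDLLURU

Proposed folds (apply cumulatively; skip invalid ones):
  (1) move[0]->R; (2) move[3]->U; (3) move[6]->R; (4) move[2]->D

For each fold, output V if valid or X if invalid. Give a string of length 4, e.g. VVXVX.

Initial: LDLLURU -> [(0, 0), (-1, 0), (-1, -1), (-2, -1), (-3, -1), (-3, 0), (-2, 0), (-2, 1)]
Fold 1: move[0]->R => RDLLURU INVALID (collision), skipped
Fold 2: move[3]->U => LDLUURU VALID
Fold 3: move[6]->R => LDLUURR VALID
Fold 4: move[2]->D => LDDUURR INVALID (collision), skipped

Answer: XVVX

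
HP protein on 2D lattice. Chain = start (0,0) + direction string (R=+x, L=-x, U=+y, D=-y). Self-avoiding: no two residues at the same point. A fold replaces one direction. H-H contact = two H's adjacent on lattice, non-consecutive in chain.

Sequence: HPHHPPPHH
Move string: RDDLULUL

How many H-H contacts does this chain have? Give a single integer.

Answer: 1

Derivation:
Positions: [(0, 0), (1, 0), (1, -1), (1, -2), (0, -2), (0, -1), (-1, -1), (-1, 0), (-2, 0)]
H-H contact: residue 0 @(0,0) - residue 7 @(-1, 0)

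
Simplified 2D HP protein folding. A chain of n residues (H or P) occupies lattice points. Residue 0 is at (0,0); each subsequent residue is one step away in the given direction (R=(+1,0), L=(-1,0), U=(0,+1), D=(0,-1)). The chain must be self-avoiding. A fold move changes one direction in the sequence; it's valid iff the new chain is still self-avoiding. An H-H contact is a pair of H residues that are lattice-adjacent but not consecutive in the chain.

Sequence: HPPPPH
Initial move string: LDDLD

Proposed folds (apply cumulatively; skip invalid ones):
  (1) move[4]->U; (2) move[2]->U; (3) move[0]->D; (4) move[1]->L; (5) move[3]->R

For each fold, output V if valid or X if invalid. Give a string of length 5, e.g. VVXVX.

Answer: VXVVX

Derivation:
Initial: LDDLD -> [(0, 0), (-1, 0), (-1, -1), (-1, -2), (-2, -2), (-2, -3)]
Fold 1: move[4]->U => LDDLU VALID
Fold 2: move[2]->U => LDULU INVALID (collision), skipped
Fold 3: move[0]->D => DDDLU VALID
Fold 4: move[1]->L => DLDLU VALID
Fold 5: move[3]->R => DLDRU INVALID (collision), skipped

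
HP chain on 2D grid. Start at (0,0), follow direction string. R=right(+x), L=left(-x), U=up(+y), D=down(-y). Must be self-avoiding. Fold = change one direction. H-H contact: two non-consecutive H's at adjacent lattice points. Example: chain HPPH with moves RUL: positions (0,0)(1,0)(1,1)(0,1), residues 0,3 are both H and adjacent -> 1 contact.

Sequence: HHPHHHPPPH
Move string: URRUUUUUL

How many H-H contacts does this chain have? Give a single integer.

Positions: [(0, 0), (0, 1), (1, 1), (2, 1), (2, 2), (2, 3), (2, 4), (2, 5), (2, 6), (1, 6)]
No H-H contacts found.

Answer: 0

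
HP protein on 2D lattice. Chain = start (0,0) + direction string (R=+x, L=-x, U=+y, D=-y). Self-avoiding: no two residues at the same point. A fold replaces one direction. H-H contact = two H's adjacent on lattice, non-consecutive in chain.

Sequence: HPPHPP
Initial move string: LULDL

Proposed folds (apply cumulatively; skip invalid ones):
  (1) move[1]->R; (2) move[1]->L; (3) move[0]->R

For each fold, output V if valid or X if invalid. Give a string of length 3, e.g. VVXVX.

Initial: LULDL -> [(0, 0), (-1, 0), (-1, 1), (-2, 1), (-2, 0), (-3, 0)]
Fold 1: move[1]->R => LRLDL INVALID (collision), skipped
Fold 2: move[1]->L => LLLDL VALID
Fold 3: move[0]->R => RLLDL INVALID (collision), skipped

Answer: XVX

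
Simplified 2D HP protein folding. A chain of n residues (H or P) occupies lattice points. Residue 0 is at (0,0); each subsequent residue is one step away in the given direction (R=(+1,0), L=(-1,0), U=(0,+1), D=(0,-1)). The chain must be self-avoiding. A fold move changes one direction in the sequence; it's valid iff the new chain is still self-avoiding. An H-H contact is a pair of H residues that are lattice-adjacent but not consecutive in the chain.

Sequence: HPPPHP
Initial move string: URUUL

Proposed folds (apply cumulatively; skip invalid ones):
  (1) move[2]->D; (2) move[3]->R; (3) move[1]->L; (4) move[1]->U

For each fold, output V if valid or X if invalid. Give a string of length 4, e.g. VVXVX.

Initial: URUUL -> [(0, 0), (0, 1), (1, 1), (1, 2), (1, 3), (0, 3)]
Fold 1: move[2]->D => URDUL INVALID (collision), skipped
Fold 2: move[3]->R => URURL INVALID (collision), skipped
Fold 3: move[1]->L => ULUUL VALID
Fold 4: move[1]->U => UUUUL VALID

Answer: XXVV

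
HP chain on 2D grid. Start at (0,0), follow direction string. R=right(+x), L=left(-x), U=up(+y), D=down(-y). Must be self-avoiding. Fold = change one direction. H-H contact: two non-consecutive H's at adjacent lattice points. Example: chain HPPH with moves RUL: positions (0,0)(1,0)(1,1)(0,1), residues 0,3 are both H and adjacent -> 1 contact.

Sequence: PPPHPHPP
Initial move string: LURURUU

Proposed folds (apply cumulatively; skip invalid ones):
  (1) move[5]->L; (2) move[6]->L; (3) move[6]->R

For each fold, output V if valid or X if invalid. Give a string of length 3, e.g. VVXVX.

Answer: XVV

Derivation:
Initial: LURURUU -> [(0, 0), (-1, 0), (-1, 1), (0, 1), (0, 2), (1, 2), (1, 3), (1, 4)]
Fold 1: move[5]->L => LURURLU INVALID (collision), skipped
Fold 2: move[6]->L => LURURUL VALID
Fold 3: move[6]->R => LURURUR VALID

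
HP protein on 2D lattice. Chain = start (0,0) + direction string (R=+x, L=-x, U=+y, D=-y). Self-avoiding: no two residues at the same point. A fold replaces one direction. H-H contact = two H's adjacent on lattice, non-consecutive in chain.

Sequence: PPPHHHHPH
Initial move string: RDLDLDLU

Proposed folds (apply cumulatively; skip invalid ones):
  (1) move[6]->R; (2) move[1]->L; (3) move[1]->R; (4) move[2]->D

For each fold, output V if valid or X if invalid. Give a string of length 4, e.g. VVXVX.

Initial: RDLDLDLU -> [(0, 0), (1, 0), (1, -1), (0, -1), (0, -2), (-1, -2), (-1, -3), (-2, -3), (-2, -2)]
Fold 1: move[6]->R => RDLDLDRU INVALID (collision), skipped
Fold 2: move[1]->L => RLLDLDLU INVALID (collision), skipped
Fold 3: move[1]->R => RRLDLDLU INVALID (collision), skipped
Fold 4: move[2]->D => RDDDLDLU VALID

Answer: XXXV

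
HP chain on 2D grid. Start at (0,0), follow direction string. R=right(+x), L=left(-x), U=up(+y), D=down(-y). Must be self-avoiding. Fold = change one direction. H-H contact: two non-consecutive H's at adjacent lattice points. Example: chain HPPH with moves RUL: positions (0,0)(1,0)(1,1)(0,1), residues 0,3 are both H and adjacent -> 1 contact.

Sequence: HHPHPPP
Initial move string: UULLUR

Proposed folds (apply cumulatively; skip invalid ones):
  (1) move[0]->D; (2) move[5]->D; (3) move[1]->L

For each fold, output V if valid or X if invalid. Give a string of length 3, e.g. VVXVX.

Answer: XXV

Derivation:
Initial: UULLUR -> [(0, 0), (0, 1), (0, 2), (-1, 2), (-2, 2), (-2, 3), (-1, 3)]
Fold 1: move[0]->D => DULLUR INVALID (collision), skipped
Fold 2: move[5]->D => UULLUD INVALID (collision), skipped
Fold 3: move[1]->L => ULLLUR VALID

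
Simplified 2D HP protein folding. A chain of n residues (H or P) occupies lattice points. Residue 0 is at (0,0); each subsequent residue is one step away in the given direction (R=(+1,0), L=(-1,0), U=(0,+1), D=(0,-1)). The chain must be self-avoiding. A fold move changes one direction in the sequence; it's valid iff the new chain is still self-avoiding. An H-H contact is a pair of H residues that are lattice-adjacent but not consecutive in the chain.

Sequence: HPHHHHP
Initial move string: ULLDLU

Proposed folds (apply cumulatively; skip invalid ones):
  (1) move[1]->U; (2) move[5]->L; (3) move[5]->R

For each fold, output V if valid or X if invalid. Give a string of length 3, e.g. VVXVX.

Answer: VVX

Derivation:
Initial: ULLDLU -> [(0, 0), (0, 1), (-1, 1), (-2, 1), (-2, 0), (-3, 0), (-3, 1)]
Fold 1: move[1]->U => UULDLU VALID
Fold 2: move[5]->L => UULDLL VALID
Fold 3: move[5]->R => UULDLR INVALID (collision), skipped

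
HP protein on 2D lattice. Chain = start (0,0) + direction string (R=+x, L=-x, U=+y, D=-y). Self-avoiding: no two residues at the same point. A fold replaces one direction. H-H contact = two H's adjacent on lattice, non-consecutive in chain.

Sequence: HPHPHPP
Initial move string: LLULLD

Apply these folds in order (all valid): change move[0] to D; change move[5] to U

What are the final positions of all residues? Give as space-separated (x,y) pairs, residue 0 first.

Initial moves: LLULLD
Fold: move[0]->D => DLULLD (positions: [(0, 0), (0, -1), (-1, -1), (-1, 0), (-2, 0), (-3, 0), (-3, -1)])
Fold: move[5]->U => DLULLU (positions: [(0, 0), (0, -1), (-1, -1), (-1, 0), (-2, 0), (-3, 0), (-3, 1)])

Answer: (0,0) (0,-1) (-1,-1) (-1,0) (-2,0) (-3,0) (-3,1)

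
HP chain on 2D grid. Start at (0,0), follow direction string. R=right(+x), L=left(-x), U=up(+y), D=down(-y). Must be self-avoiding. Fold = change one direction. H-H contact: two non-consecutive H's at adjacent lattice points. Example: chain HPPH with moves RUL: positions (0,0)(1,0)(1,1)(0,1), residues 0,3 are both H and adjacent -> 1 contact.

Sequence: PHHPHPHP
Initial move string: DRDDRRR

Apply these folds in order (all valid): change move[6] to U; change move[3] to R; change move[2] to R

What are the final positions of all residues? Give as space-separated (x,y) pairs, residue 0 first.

Initial moves: DRDDRRR
Fold: move[6]->U => DRDDRRU (positions: [(0, 0), (0, -1), (1, -1), (1, -2), (1, -3), (2, -3), (3, -3), (3, -2)])
Fold: move[3]->R => DRDRRRU (positions: [(0, 0), (0, -1), (1, -1), (1, -2), (2, -2), (3, -2), (4, -2), (4, -1)])
Fold: move[2]->R => DRRRRRU (positions: [(0, 0), (0, -1), (1, -1), (2, -1), (3, -1), (4, -1), (5, -1), (5, 0)])

Answer: (0,0) (0,-1) (1,-1) (2,-1) (3,-1) (4,-1) (5,-1) (5,0)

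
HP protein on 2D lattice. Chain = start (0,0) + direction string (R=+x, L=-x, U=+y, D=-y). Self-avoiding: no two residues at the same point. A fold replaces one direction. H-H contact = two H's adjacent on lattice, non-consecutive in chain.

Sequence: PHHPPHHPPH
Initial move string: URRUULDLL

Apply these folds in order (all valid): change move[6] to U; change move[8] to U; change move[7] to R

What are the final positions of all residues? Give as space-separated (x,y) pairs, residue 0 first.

Answer: (0,0) (0,1) (1,1) (2,1) (2,2) (2,3) (1,3) (1,4) (2,4) (2,5)

Derivation:
Initial moves: URRUULDLL
Fold: move[6]->U => URRUULULL (positions: [(0, 0), (0, 1), (1, 1), (2, 1), (2, 2), (2, 3), (1, 3), (1, 4), (0, 4), (-1, 4)])
Fold: move[8]->U => URRUULULU (positions: [(0, 0), (0, 1), (1, 1), (2, 1), (2, 2), (2, 3), (1, 3), (1, 4), (0, 4), (0, 5)])
Fold: move[7]->R => URRUULURU (positions: [(0, 0), (0, 1), (1, 1), (2, 1), (2, 2), (2, 3), (1, 3), (1, 4), (2, 4), (2, 5)])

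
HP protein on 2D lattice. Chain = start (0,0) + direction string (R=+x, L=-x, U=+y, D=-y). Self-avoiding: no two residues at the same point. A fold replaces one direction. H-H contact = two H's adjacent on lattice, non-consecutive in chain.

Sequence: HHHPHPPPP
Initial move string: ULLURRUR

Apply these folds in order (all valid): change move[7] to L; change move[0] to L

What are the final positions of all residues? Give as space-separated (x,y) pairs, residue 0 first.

Answer: (0,0) (-1,0) (-2,0) (-3,0) (-3,1) (-2,1) (-1,1) (-1,2) (-2,2)

Derivation:
Initial moves: ULLURRUR
Fold: move[7]->L => ULLURRUL (positions: [(0, 0), (0, 1), (-1, 1), (-2, 1), (-2, 2), (-1, 2), (0, 2), (0, 3), (-1, 3)])
Fold: move[0]->L => LLLURRUL (positions: [(0, 0), (-1, 0), (-2, 0), (-3, 0), (-3, 1), (-2, 1), (-1, 1), (-1, 2), (-2, 2)])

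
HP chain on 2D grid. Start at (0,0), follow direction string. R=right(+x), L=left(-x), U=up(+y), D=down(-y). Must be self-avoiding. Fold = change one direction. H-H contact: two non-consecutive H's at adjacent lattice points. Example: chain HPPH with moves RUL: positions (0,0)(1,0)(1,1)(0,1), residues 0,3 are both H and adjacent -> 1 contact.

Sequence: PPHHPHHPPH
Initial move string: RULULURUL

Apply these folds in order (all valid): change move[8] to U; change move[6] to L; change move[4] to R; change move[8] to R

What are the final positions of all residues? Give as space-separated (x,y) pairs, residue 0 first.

Initial moves: RULULURUL
Fold: move[8]->U => RULULURUU (positions: [(0, 0), (1, 0), (1, 1), (0, 1), (0, 2), (-1, 2), (-1, 3), (0, 3), (0, 4), (0, 5)])
Fold: move[6]->L => RULULULUU (positions: [(0, 0), (1, 0), (1, 1), (0, 1), (0, 2), (-1, 2), (-1, 3), (-2, 3), (-2, 4), (-2, 5)])
Fold: move[4]->R => RULURULUU (positions: [(0, 0), (1, 0), (1, 1), (0, 1), (0, 2), (1, 2), (1, 3), (0, 3), (0, 4), (0, 5)])
Fold: move[8]->R => RULURULUR (positions: [(0, 0), (1, 0), (1, 1), (0, 1), (0, 2), (1, 2), (1, 3), (0, 3), (0, 4), (1, 4)])

Answer: (0,0) (1,0) (1,1) (0,1) (0,2) (1,2) (1,3) (0,3) (0,4) (1,4)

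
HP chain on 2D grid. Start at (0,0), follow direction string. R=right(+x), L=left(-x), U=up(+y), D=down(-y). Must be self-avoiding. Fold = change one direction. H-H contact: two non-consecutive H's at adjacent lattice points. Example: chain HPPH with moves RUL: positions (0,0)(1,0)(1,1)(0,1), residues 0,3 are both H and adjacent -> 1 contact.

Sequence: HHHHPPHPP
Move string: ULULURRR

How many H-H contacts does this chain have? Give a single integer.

Positions: [(0, 0), (0, 1), (-1, 1), (-1, 2), (-2, 2), (-2, 3), (-1, 3), (0, 3), (1, 3)]
H-H contact: residue 3 @(-1,2) - residue 6 @(-1, 3)

Answer: 1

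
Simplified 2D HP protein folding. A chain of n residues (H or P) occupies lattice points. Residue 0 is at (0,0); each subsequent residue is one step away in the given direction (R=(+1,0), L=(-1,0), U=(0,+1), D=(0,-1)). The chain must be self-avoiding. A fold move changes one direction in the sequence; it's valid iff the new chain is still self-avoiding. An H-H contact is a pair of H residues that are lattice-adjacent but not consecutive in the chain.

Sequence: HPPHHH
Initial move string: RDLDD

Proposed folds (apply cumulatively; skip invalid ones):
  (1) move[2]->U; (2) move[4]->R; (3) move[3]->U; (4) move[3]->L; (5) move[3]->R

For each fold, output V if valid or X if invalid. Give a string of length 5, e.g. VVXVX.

Answer: XVXXX

Derivation:
Initial: RDLDD -> [(0, 0), (1, 0), (1, -1), (0, -1), (0, -2), (0, -3)]
Fold 1: move[2]->U => RDUDD INVALID (collision), skipped
Fold 2: move[4]->R => RDLDR VALID
Fold 3: move[3]->U => RDLUR INVALID (collision), skipped
Fold 4: move[3]->L => RDLLR INVALID (collision), skipped
Fold 5: move[3]->R => RDLRR INVALID (collision), skipped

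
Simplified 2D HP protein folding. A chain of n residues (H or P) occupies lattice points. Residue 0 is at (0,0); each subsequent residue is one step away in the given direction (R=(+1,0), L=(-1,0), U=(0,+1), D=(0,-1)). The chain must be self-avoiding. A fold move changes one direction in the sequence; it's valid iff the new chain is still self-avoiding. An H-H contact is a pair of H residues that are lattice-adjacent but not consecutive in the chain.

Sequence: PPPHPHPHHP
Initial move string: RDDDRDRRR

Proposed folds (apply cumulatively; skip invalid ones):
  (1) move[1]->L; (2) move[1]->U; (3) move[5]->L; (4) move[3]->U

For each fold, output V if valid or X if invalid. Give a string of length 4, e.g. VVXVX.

Initial: RDDDRDRRR -> [(0, 0), (1, 0), (1, -1), (1, -2), (1, -3), (2, -3), (2, -4), (3, -4), (4, -4), (5, -4)]
Fold 1: move[1]->L => RLDDRDRRR INVALID (collision), skipped
Fold 2: move[1]->U => RUDDRDRRR INVALID (collision), skipped
Fold 3: move[5]->L => RDDDRLRRR INVALID (collision), skipped
Fold 4: move[3]->U => RDDURDRRR INVALID (collision), skipped

Answer: XXXX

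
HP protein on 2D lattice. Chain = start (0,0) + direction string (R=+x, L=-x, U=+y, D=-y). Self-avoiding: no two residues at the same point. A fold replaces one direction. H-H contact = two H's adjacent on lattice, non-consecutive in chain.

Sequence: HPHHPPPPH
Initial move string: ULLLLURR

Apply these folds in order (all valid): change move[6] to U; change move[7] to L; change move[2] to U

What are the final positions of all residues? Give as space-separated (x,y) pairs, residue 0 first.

Answer: (0,0) (0,1) (-1,1) (-1,2) (-2,2) (-3,2) (-3,3) (-3,4) (-4,4)

Derivation:
Initial moves: ULLLLURR
Fold: move[6]->U => ULLLLUUR (positions: [(0, 0), (0, 1), (-1, 1), (-2, 1), (-3, 1), (-4, 1), (-4, 2), (-4, 3), (-3, 3)])
Fold: move[7]->L => ULLLLUUL (positions: [(0, 0), (0, 1), (-1, 1), (-2, 1), (-3, 1), (-4, 1), (-4, 2), (-4, 3), (-5, 3)])
Fold: move[2]->U => ULULLUUL (positions: [(0, 0), (0, 1), (-1, 1), (-1, 2), (-2, 2), (-3, 2), (-3, 3), (-3, 4), (-4, 4)])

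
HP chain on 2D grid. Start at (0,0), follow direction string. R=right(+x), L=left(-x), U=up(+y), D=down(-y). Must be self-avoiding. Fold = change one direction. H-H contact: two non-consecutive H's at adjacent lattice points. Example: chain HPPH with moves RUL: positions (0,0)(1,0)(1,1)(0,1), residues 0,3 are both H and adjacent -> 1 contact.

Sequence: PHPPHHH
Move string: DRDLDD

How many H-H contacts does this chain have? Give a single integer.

Positions: [(0, 0), (0, -1), (1, -1), (1, -2), (0, -2), (0, -3), (0, -4)]
H-H contact: residue 1 @(0,-1) - residue 4 @(0, -2)

Answer: 1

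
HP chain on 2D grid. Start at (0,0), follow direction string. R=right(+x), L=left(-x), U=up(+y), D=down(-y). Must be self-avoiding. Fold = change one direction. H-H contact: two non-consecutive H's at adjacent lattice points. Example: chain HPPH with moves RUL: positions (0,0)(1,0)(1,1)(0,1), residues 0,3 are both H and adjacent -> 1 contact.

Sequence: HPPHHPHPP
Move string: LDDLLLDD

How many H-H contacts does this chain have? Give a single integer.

Positions: [(0, 0), (-1, 0), (-1, -1), (-1, -2), (-2, -2), (-3, -2), (-4, -2), (-4, -3), (-4, -4)]
No H-H contacts found.

Answer: 0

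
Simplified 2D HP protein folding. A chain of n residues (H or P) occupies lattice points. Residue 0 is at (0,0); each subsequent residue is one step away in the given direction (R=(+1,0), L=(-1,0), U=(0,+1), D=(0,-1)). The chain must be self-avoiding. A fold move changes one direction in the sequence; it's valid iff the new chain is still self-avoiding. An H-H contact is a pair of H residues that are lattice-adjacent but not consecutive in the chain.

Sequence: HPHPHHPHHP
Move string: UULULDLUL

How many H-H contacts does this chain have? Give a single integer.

Positions: [(0, 0), (0, 1), (0, 2), (-1, 2), (-1, 3), (-2, 3), (-2, 2), (-3, 2), (-3, 3), (-4, 3)]
H-H contact: residue 5 @(-2,3) - residue 8 @(-3, 3)

Answer: 1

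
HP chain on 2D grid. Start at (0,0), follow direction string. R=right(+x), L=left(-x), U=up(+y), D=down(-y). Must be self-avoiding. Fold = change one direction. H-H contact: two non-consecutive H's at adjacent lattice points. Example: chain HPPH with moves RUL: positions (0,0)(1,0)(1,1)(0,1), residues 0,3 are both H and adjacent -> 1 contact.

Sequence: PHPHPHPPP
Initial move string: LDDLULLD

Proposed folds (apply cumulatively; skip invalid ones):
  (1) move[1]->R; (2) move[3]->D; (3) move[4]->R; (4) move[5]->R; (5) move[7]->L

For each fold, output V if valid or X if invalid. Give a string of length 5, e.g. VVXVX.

Answer: XXXXV

Derivation:
Initial: LDDLULLD -> [(0, 0), (-1, 0), (-1, -1), (-1, -2), (-2, -2), (-2, -1), (-3, -1), (-4, -1), (-4, -2)]
Fold 1: move[1]->R => LRDLULLD INVALID (collision), skipped
Fold 2: move[3]->D => LDDDULLD INVALID (collision), skipped
Fold 3: move[4]->R => LDDLRLLD INVALID (collision), skipped
Fold 4: move[5]->R => LDDLURLD INVALID (collision), skipped
Fold 5: move[7]->L => LDDLULLL VALID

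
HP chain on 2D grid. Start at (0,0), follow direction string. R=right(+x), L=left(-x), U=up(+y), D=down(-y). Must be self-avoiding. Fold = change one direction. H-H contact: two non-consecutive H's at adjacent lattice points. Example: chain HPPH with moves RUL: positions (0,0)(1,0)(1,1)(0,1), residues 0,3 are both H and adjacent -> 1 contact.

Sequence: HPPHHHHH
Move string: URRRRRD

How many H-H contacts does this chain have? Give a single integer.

Answer: 0

Derivation:
Positions: [(0, 0), (0, 1), (1, 1), (2, 1), (3, 1), (4, 1), (5, 1), (5, 0)]
No H-H contacts found.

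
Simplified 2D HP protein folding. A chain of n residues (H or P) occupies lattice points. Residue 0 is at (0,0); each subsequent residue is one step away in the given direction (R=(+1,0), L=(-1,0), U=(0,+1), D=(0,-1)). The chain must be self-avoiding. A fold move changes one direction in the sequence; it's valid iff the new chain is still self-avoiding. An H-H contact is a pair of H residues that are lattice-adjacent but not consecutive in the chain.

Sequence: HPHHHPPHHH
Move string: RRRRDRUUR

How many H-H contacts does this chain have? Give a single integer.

Positions: [(0, 0), (1, 0), (2, 0), (3, 0), (4, 0), (4, -1), (5, -1), (5, 0), (5, 1), (6, 1)]
H-H contact: residue 4 @(4,0) - residue 7 @(5, 0)

Answer: 1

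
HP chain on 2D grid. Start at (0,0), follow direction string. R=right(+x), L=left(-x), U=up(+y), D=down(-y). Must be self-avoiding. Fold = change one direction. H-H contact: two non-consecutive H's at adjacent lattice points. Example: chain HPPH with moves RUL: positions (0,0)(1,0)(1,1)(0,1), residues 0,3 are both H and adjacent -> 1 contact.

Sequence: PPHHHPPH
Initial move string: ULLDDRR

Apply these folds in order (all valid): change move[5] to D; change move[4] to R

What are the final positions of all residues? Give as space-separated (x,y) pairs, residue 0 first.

Answer: (0,0) (0,1) (-1,1) (-2,1) (-2,0) (-1,0) (-1,-1) (0,-1)

Derivation:
Initial moves: ULLDDRR
Fold: move[5]->D => ULLDDDR (positions: [(0, 0), (0, 1), (-1, 1), (-2, 1), (-2, 0), (-2, -1), (-2, -2), (-1, -2)])
Fold: move[4]->R => ULLDRDR (positions: [(0, 0), (0, 1), (-1, 1), (-2, 1), (-2, 0), (-1, 0), (-1, -1), (0, -1)])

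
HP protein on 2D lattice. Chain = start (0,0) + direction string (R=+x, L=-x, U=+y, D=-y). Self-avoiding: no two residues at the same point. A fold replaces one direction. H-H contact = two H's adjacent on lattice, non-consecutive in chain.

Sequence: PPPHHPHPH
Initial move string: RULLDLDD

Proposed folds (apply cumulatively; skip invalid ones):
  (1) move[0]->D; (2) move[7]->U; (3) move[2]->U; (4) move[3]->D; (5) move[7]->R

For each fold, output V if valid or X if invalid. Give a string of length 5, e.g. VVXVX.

Initial: RULLDLDD -> [(0, 0), (1, 0), (1, 1), (0, 1), (-1, 1), (-1, 0), (-2, 0), (-2, -1), (-2, -2)]
Fold 1: move[0]->D => DULLDLDD INVALID (collision), skipped
Fold 2: move[7]->U => RULLDLDU INVALID (collision), skipped
Fold 3: move[2]->U => RUULDLDD VALID
Fold 4: move[3]->D => RUUDDLDD INVALID (collision), skipped
Fold 5: move[7]->R => RUULDLDR INVALID (collision), skipped

Answer: XXVXX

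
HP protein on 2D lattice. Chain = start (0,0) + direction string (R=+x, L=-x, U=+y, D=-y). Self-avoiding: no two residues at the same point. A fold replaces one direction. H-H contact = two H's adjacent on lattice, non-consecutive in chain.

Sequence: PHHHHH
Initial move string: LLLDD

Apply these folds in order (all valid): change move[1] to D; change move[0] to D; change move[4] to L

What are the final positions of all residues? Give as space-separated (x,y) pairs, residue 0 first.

Answer: (0,0) (0,-1) (0,-2) (-1,-2) (-1,-3) (-2,-3)

Derivation:
Initial moves: LLLDD
Fold: move[1]->D => LDLDD (positions: [(0, 0), (-1, 0), (-1, -1), (-2, -1), (-2, -2), (-2, -3)])
Fold: move[0]->D => DDLDD (positions: [(0, 0), (0, -1), (0, -2), (-1, -2), (-1, -3), (-1, -4)])
Fold: move[4]->L => DDLDL (positions: [(0, 0), (0, -1), (0, -2), (-1, -2), (-1, -3), (-2, -3)])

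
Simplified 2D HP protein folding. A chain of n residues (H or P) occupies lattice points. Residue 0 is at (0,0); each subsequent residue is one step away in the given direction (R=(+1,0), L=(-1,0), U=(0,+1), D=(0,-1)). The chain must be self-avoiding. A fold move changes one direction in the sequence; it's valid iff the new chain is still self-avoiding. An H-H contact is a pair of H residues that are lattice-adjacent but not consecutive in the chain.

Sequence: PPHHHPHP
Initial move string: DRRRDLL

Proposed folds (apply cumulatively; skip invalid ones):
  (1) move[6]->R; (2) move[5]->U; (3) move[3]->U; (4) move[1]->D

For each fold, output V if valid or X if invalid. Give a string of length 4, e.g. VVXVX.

Answer: XXXV

Derivation:
Initial: DRRRDLL -> [(0, 0), (0, -1), (1, -1), (2, -1), (3, -1), (3, -2), (2, -2), (1, -2)]
Fold 1: move[6]->R => DRRRDLR INVALID (collision), skipped
Fold 2: move[5]->U => DRRRDUL INVALID (collision), skipped
Fold 3: move[3]->U => DRRUDLL INVALID (collision), skipped
Fold 4: move[1]->D => DDRRDLL VALID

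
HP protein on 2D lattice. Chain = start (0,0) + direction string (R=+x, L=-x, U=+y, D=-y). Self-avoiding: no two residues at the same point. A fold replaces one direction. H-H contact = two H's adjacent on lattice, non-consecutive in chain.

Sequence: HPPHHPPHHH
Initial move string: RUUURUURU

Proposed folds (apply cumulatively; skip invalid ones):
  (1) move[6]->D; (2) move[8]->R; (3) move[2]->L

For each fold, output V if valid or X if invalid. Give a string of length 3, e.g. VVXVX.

Initial: RUUURUURU -> [(0, 0), (1, 0), (1, 1), (1, 2), (1, 3), (2, 3), (2, 4), (2, 5), (3, 5), (3, 6)]
Fold 1: move[6]->D => RUUURUDRU INVALID (collision), skipped
Fold 2: move[8]->R => RUUURUURR VALID
Fold 3: move[2]->L => RULURUURR VALID

Answer: XVV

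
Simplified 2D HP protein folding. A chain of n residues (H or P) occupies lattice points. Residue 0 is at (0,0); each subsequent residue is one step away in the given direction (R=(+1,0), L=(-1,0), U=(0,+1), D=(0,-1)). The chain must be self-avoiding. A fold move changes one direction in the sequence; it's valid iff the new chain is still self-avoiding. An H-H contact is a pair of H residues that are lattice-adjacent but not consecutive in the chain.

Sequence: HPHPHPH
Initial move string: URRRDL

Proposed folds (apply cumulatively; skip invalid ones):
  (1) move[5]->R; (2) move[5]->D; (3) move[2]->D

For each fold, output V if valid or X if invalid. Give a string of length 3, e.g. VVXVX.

Initial: URRRDL -> [(0, 0), (0, 1), (1, 1), (2, 1), (3, 1), (3, 0), (2, 0)]
Fold 1: move[5]->R => URRRDR VALID
Fold 2: move[5]->D => URRRDD VALID
Fold 3: move[2]->D => URDRDD VALID

Answer: VVV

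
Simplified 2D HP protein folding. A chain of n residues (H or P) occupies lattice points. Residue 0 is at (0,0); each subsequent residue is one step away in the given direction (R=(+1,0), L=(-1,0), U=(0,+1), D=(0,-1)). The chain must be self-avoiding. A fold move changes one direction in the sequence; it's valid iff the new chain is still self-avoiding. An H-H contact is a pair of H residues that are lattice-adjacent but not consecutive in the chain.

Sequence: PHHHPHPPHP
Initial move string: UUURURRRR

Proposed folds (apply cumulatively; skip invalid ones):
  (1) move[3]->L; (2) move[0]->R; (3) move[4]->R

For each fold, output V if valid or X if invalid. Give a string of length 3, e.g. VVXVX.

Answer: VVX

Derivation:
Initial: UUURURRRR -> [(0, 0), (0, 1), (0, 2), (0, 3), (1, 3), (1, 4), (2, 4), (3, 4), (4, 4), (5, 4)]
Fold 1: move[3]->L => UUULURRRR VALID
Fold 2: move[0]->R => RUULURRRR VALID
Fold 3: move[4]->R => RUULRRRRR INVALID (collision), skipped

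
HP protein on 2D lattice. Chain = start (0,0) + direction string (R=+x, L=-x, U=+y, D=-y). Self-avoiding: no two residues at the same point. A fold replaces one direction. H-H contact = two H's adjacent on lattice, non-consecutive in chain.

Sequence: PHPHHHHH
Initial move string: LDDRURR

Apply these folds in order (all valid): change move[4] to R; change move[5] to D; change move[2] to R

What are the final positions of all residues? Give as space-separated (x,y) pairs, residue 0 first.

Answer: (0,0) (-1,0) (-1,-1) (0,-1) (1,-1) (2,-1) (2,-2) (3,-2)

Derivation:
Initial moves: LDDRURR
Fold: move[4]->R => LDDRRRR (positions: [(0, 0), (-1, 0), (-1, -1), (-1, -2), (0, -2), (1, -2), (2, -2), (3, -2)])
Fold: move[5]->D => LDDRRDR (positions: [(0, 0), (-1, 0), (-1, -1), (-1, -2), (0, -2), (1, -2), (1, -3), (2, -3)])
Fold: move[2]->R => LDRRRDR (positions: [(0, 0), (-1, 0), (-1, -1), (0, -1), (1, -1), (2, -1), (2, -2), (3, -2)])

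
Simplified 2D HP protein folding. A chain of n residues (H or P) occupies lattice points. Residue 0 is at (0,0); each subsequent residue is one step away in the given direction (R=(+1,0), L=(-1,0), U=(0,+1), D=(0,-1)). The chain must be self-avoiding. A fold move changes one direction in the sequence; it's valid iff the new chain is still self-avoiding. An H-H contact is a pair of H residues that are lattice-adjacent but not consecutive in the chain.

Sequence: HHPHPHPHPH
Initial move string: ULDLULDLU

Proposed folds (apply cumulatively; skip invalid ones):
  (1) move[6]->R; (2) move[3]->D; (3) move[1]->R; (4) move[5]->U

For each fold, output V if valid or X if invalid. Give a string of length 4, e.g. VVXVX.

Answer: XXXX

Derivation:
Initial: ULDLULDLU -> [(0, 0), (0, 1), (-1, 1), (-1, 0), (-2, 0), (-2, 1), (-3, 1), (-3, 0), (-4, 0), (-4, 1)]
Fold 1: move[6]->R => ULDLULRLU INVALID (collision), skipped
Fold 2: move[3]->D => ULDDULDLU INVALID (collision), skipped
Fold 3: move[1]->R => URDLULDLU INVALID (collision), skipped
Fold 4: move[5]->U => ULDLUUDLU INVALID (collision), skipped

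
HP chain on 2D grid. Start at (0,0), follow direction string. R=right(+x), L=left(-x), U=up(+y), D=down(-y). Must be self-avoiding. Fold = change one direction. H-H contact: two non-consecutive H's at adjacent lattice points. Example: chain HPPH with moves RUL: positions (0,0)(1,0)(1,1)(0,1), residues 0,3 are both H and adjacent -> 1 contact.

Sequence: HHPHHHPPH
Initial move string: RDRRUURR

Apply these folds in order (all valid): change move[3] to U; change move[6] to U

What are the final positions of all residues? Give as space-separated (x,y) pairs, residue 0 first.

Initial moves: RDRRUURR
Fold: move[3]->U => RDRUUURR (positions: [(0, 0), (1, 0), (1, -1), (2, -1), (2, 0), (2, 1), (2, 2), (3, 2), (4, 2)])
Fold: move[6]->U => RDRUUUUR (positions: [(0, 0), (1, 0), (1, -1), (2, -1), (2, 0), (2, 1), (2, 2), (2, 3), (3, 3)])

Answer: (0,0) (1,0) (1,-1) (2,-1) (2,0) (2,1) (2,2) (2,3) (3,3)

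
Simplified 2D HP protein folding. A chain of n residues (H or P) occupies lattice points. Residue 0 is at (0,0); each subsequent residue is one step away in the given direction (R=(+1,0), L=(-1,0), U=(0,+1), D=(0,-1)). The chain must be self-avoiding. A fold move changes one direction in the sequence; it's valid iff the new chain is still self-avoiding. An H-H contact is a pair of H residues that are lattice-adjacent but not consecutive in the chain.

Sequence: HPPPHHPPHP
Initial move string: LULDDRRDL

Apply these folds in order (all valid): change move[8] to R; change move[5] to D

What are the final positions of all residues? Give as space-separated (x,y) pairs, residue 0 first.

Answer: (0,0) (-1,0) (-1,1) (-2,1) (-2,0) (-2,-1) (-2,-2) (-1,-2) (-1,-3) (0,-3)

Derivation:
Initial moves: LULDDRRDL
Fold: move[8]->R => LULDDRRDR (positions: [(0, 0), (-1, 0), (-1, 1), (-2, 1), (-2, 0), (-2, -1), (-1, -1), (0, -1), (0, -2), (1, -2)])
Fold: move[5]->D => LULDDDRDR (positions: [(0, 0), (-1, 0), (-1, 1), (-2, 1), (-2, 0), (-2, -1), (-2, -2), (-1, -2), (-1, -3), (0, -3)])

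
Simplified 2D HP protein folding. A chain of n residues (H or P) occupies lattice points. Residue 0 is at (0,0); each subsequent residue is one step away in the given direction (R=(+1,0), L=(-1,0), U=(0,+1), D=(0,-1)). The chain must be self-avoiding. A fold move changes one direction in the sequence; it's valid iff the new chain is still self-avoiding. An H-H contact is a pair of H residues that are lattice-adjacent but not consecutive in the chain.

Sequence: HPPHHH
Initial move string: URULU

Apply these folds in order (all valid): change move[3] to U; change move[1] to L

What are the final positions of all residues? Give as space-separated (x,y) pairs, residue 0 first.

Initial moves: URULU
Fold: move[3]->U => URUUU (positions: [(0, 0), (0, 1), (1, 1), (1, 2), (1, 3), (1, 4)])
Fold: move[1]->L => ULUUU (positions: [(0, 0), (0, 1), (-1, 1), (-1, 2), (-1, 3), (-1, 4)])

Answer: (0,0) (0,1) (-1,1) (-1,2) (-1,3) (-1,4)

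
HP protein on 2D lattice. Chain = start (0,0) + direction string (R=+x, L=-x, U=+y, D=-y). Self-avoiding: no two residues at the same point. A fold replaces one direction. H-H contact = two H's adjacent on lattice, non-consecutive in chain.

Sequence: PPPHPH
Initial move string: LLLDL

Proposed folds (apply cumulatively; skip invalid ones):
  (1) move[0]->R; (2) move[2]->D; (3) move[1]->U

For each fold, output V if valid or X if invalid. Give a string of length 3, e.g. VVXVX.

Answer: XVX

Derivation:
Initial: LLLDL -> [(0, 0), (-1, 0), (-2, 0), (-3, 0), (-3, -1), (-4, -1)]
Fold 1: move[0]->R => RLLDL INVALID (collision), skipped
Fold 2: move[2]->D => LLDDL VALID
Fold 3: move[1]->U => LUDDL INVALID (collision), skipped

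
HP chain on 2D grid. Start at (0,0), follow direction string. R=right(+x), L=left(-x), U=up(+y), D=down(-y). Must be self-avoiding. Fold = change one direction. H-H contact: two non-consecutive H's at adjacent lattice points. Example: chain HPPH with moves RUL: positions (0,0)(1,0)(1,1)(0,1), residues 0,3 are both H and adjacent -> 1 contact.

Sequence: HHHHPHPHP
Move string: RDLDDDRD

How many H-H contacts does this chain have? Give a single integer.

Answer: 1

Derivation:
Positions: [(0, 0), (1, 0), (1, -1), (0, -1), (0, -2), (0, -3), (0, -4), (1, -4), (1, -5)]
H-H contact: residue 0 @(0,0) - residue 3 @(0, -1)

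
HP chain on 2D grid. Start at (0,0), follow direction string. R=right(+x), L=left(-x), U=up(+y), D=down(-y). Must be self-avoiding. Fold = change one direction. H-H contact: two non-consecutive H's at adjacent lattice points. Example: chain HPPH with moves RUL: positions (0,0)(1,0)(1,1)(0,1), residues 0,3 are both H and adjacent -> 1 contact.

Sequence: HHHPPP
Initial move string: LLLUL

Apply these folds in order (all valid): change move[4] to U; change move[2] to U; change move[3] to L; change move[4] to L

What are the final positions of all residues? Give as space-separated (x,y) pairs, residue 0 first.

Initial moves: LLLUL
Fold: move[4]->U => LLLUU (positions: [(0, 0), (-1, 0), (-2, 0), (-3, 0), (-3, 1), (-3, 2)])
Fold: move[2]->U => LLUUU (positions: [(0, 0), (-1, 0), (-2, 0), (-2, 1), (-2, 2), (-2, 3)])
Fold: move[3]->L => LLULU (positions: [(0, 0), (-1, 0), (-2, 0), (-2, 1), (-3, 1), (-3, 2)])
Fold: move[4]->L => LLULL (positions: [(0, 0), (-1, 0), (-2, 0), (-2, 1), (-3, 1), (-4, 1)])

Answer: (0,0) (-1,0) (-2,0) (-2,1) (-3,1) (-4,1)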